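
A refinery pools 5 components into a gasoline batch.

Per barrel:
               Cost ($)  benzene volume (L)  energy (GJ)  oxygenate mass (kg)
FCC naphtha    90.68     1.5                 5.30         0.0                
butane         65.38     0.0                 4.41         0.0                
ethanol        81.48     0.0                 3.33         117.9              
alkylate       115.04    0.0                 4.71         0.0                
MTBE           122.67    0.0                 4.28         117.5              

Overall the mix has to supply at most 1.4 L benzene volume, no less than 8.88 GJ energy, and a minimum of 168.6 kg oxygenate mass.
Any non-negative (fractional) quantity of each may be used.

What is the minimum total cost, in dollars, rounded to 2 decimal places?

Treat it as an LP. Let x1 = barrels of FCC naphtha, x2 = barrels of butane, x3 = barrels of ethanol, x4 = barrels of alkylate, x5 = barrels of MTBE.
Minimise 90.68x1 + 65.38x2 + 81.48x3 + 115.04x4 + 122.67x5 subject to:
  1.5x1 ≤ 1.4   (benzene volume)
  5.3x1 + 4.41x2 + 3.33x3 + 4.71x4 + 4.28x5 ≥ 8.88   (energy)
  117.9x3 + 117.5x5 ≥ 168.6   (oxygenate mass)
  x1, x2, x3, x4, x5 ≥ 0.
The minimum-cost mix takes nothing from FCC naphtha, alkylate, MTBE — only butane, ethanol. There the energy and oxygenate mass constraints are tight.
Optimal quantities: butane = 0.9338 barrels, ethanol = 1.43 barrels.
Hence cost = 65.38·0.9338 + 81.48·1.43 = $177.5682.

$177.57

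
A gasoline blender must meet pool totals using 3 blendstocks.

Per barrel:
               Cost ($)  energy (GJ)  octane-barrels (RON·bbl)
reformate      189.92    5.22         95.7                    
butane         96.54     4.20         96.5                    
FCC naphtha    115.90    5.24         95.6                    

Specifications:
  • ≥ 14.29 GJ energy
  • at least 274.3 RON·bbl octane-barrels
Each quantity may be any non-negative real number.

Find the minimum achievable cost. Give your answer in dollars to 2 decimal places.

$318.56

This is a linear program. Let x1 = barrels of reformate, x2 = barrels of butane, x3 = barrels of FCC naphtha.
Minimize 189.92x1 + 96.54x2 + 115.9x3 s.t.:
  5.22x1 + 4.2x2 + 5.24x3 ≥ 14.29   (energy)
  95.7x1 + 96.5x2 + 95.6x3 ≥ 274.3   (octane-barrels)
  x1, x2, x3 ≥ 0.
The optimal basis is {butane, FCC naphtha}; reformate drops out. There the energy and octane-barrels constraints are tight.
So butane = 0.6838 barrels, FCC naphtha = 2.179 barrels.
Cost = 96.54·0.6838 + 115.9·2.179 = 318.5602.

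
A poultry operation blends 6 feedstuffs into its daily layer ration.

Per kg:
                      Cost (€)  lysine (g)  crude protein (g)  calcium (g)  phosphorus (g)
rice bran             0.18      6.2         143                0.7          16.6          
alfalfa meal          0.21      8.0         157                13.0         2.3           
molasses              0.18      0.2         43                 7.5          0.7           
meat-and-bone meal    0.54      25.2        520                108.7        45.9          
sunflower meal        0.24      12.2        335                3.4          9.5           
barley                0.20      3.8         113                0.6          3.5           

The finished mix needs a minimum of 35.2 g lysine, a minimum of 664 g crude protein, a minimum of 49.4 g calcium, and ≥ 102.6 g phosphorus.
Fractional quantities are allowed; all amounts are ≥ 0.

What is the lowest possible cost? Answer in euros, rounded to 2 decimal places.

Treat it as an LP. Let x1 = kg of rice bran, x2 = kg of alfalfa meal, x3 = kg of molasses, x4 = kg of meat-and-bone meal, x5 = kg of sunflower meal, x6 = kg of barley.
Minimize 0.18x1 + 0.21x2 + 0.18x3 + 0.54x4 + 0.24x5 + 0.2x6 subject to:
  6.2x1 + 8x2 + 0.2x3 + 25.2x4 + 12.2x5 + 3.8x6 ≥ 35.2   (lysine)
  143x1 + 157x2 + 43x3 + 520x4 + 335x5 + 113x6 ≥ 664   (crude protein)
  0.7x1 + 13x2 + 7.5x3 + 108.7x4 + 3.4x5 + 0.6x6 ≥ 49.4   (calcium)
  16.6x1 + 2.3x2 + 0.7x3 + 45.9x4 + 9.5x5 + 3.5x6 ≥ 102.6   (phosphorus)
  x1, x2, x3, x4, x5, x6 ≥ 0.
The optimal basis is {rice bran, meat-and-bone meal}; alfalfa meal, molasses, sunflower meal, barley drop out. There the calcium and phosphorus constraints are tight.
Solving gives x1 = 5.013, x4 = 0.4222.
Cost = 0.18·5.013 + 0.54·0.4222 = 1.1303.

€1.13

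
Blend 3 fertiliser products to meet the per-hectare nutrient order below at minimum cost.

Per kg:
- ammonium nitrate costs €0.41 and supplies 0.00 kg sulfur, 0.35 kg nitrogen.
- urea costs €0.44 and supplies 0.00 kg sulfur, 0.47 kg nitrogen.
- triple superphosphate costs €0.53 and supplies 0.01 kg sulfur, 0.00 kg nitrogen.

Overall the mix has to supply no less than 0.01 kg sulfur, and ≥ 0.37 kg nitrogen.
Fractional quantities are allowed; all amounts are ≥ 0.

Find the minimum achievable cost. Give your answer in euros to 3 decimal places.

€0.876

Let x1 = kg of ammonium nitrate, x2 = kg of urea, x3 = kg of triple superphosphate.
min 0.41x1 + 0.44x2 + 0.53x3 subject to:
  0.01x3 ≥ 0.01   (sulfur)
  0.35x1 + 0.47x2 ≥ 0.37   (nitrogen)
  x1, x2, x3 ≥ 0.
At the optimum only urea, triple superphosphate are positive (ammonium nitrate = 0). Binding constraints: sulfur and nitrogen.
That vertex is x2 = 0.7872, x3 = 1.
Cost = 0.44·0.7872 + 0.53·1 = 0.87637.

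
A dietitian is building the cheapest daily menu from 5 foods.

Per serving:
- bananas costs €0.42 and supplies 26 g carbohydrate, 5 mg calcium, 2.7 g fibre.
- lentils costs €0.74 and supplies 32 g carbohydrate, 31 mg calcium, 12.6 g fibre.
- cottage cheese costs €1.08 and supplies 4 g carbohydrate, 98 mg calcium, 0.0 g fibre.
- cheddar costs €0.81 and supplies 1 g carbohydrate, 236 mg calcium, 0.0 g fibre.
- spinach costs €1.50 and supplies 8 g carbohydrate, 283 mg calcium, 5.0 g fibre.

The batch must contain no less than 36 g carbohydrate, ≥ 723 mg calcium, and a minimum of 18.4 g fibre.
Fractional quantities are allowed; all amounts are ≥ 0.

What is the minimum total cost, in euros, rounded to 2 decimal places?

€3.41

Let x1 = servings of bananas, x2 = servings of lentils, x3 = servings of cottage cheese, x4 = servings of cheddar, x5 = servings of spinach.
min 0.42x1 + 0.74x2 + 1.08x3 + 0.81x4 + 1.5x5 s.t.:
  26x1 + 32x2 + 4x3 + 1x4 + 8x5 ≥ 36   (carbohydrate)
  5x1 + 31x2 + 98x3 + 236x4 + 283x5 ≥ 723   (calcium)
  2.7x1 + 12.6x2 + 5x5 ≥ 18.4   (fibre)
  x1, x2, x3, x4, x5 ≥ 0.
The optimal basis is {lentils, cheddar}; bananas, cottage cheese, spinach drop out. Binding constraints: calcium and fibre.
Optimal quantities: lentils = 1.46 servings, cheddar = 2.872 servings.
Hence cost = 0.74·1.46 + 0.81·2.872 = €3.4067.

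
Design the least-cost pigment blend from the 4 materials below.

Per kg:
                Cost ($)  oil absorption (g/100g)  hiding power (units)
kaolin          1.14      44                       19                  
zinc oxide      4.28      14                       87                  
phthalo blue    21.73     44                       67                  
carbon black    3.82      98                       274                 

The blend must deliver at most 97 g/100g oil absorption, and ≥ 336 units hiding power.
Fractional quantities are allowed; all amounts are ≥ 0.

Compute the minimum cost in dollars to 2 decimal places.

Treat it as an LP. Let x1 = kg of kaolin, x2 = kg of zinc oxide, x3 = kg of phthalo blue, x4 = kg of carbon black.
Minimise 1.14x1 + 4.28x2 + 21.73x3 + 3.82x4 s.t.:
  44x1 + 14x2 + 44x3 + 98x4 ≤ 97   (oil absorption)
  19x1 + 87x2 + 67x3 + 274x4 ≥ 336   (hiding power)
  x1, x2, x3, x4 ≥ 0.
The cheapest feasible vertex uses only zinc oxide, carbon black; kaolin, phthalo blue are not used. There the oil absorption and hiding power constraints are tight.
That vertex is x2 = 1.354, x4 = 0.7964.
Hence cost = 4.28·1.354 + 3.82·0.7964 = $8.8374.

$8.84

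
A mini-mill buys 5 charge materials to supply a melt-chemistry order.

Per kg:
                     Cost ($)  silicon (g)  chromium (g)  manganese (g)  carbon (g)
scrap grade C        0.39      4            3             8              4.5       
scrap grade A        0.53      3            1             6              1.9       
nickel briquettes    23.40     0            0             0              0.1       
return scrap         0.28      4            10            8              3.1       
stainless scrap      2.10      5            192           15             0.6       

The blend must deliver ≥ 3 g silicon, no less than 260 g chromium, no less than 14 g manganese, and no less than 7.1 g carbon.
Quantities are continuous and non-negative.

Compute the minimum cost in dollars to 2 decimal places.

$3.19

This is a linear program. Let x1 = kg of scrap grade C, x2 = kg of scrap grade A, x3 = kg of nickel briquettes, x4 = kg of return scrap, x5 = kg of stainless scrap.
Minimize 0.39x1 + 0.53x2 + 23.4x3 + 0.28x4 + 2.1x5 with:
  4x1 + 3x2 + 4x4 + 5x5 ≥ 3   (silicon)
  3x1 + 1x2 + 10x4 + 192x5 ≥ 260   (chromium)
  8x1 + 6x2 + 8x4 + 15x5 ≥ 14   (manganese)
  4.5x1 + 1.9x2 + 0.1x3 + 3.1x4 + 0.6x5 ≥ 7.1   (carbon)
  x1, x2, x3, x4, x5 ≥ 0.
The minimum-cost mix takes nothing from scrap grade C, scrap grade A, nickel briquettes — only return scrap, stainless scrap. There the chromium and carbon constraints are tight.
So return scrap = 2.049 kg, stainless scrap = 1.247 kg.
Hence cost = 0.28·2.049 + 2.1·1.247 = $3.1924.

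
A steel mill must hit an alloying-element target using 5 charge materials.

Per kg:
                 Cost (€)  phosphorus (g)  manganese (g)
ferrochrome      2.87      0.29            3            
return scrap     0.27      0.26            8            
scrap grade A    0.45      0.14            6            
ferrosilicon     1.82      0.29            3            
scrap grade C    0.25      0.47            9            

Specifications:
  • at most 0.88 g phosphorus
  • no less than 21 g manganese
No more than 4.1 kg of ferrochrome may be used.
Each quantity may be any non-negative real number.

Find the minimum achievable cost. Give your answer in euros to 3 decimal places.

Set it up as a linear program. Let x1 = kg of ferrochrome, x2 = kg of return scrap, x3 = kg of scrap grade A, x4 = kg of ferrosilicon, x5 = kg of scrap grade C.
Minimise 2.87x1 + 0.27x2 + 0.45x3 + 1.82x4 + 0.25x5 with:
  0.29x1 + 0.26x2 + 0.14x3 + 0.29x4 + 0.47x5 ≤ 0.88   (phosphorus)
  3x1 + 8x2 + 6x3 + 3x4 + 9x5 ≥ 21   (manganese)
  x1 ≤ 4.1
  x1, x2, x3, x4, x5 ≥ 0.
The optimal basis is {return scrap, scrap grade C}; ferrochrome, scrap grade A, ferrosilicon drop out. There the phosphorus and manganese constraints are tight.
Optimal quantities: return scrap = 1.373 kg, scrap grade C = 1.113 kg.
Cost = 0.27·1.373 + 0.25·1.113 = 0.64896.

€0.649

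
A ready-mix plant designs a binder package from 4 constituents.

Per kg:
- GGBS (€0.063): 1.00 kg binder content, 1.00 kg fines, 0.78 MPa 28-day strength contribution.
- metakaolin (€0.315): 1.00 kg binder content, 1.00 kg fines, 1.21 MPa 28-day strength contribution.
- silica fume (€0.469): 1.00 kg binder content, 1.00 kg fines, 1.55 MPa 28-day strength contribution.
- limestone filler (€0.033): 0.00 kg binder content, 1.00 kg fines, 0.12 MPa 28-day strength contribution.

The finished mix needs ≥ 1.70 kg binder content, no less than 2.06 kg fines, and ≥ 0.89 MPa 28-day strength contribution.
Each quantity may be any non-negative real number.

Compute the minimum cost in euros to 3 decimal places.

€0.119

Treat it as an LP. Let x1 = kg of GGBS, x2 = kg of metakaolin, x3 = kg of silica fume, x4 = kg of limestone filler.
min 0.063x1 + 0.315x2 + 0.469x3 + 0.033x4 with:
  1x1 + 1x2 + 1x3 ≥ 1.7   (binder content)
  1x1 + 1x2 + 1x3 + 1x4 ≥ 2.06   (fines)
  0.78x1 + 1.21x2 + 1.55x3 + 0.12x4 ≥ 0.89   (28-day strength contribution)
  x1, x2, x3, x4 ≥ 0.
The optimal basis is {GGBS, limestone filler}; metakaolin, silica fume drop out. The binder content and fines requirements are met with equality.
So GGBS = 1.7 kg, limestone filler = 0.36 kg.
Cost = 0.063·1.7 + 0.033·0.36 = 0.11898.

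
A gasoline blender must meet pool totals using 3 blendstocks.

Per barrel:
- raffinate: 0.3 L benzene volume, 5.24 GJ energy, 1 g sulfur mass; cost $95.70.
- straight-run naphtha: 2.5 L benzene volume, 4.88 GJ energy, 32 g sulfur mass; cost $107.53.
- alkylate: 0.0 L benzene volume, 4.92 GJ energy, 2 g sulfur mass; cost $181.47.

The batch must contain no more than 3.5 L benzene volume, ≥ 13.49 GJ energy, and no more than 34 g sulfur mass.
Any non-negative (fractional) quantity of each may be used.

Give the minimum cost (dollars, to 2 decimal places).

Let x1 = barrels of raffinate, x2 = barrels of straight-run naphtha, x3 = barrels of alkylate.
min 95.7x1 + 107.53x2 + 181.47x3 subject to:
  0.3x1 + 2.5x2 ≤ 3.5   (benzene volume)
  5.24x1 + 4.88x2 + 4.92x3 ≥ 13.49   (energy)
  1x1 + 32x2 + 2x3 ≤ 34   (sulfur mass)
  x1, x2, x3 ≥ 0.
The minimum-cost mix takes nothing from straight-run naphtha, alkylate — only raffinate. There the energy constraint is tight.
So raffinate = 2.5744 barrels.
Hence cost = 95.7·2.5744 = $246.3701.

$246.37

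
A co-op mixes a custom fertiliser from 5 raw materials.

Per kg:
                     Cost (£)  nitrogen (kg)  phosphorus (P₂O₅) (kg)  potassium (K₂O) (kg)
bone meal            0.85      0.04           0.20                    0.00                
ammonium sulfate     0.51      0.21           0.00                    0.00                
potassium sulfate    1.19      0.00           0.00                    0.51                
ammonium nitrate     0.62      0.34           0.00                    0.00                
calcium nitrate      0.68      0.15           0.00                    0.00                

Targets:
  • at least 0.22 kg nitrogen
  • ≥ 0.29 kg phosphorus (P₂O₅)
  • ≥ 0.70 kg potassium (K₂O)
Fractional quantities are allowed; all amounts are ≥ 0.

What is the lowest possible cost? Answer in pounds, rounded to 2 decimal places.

£3.16

Set it up as a linear program. Let x1 = kg of bone meal, x2 = kg of ammonium sulfate, x3 = kg of potassium sulfate, x4 = kg of ammonium nitrate, x5 = kg of calcium nitrate.
Minimize 0.85x1 + 0.51x2 + 1.19x3 + 0.62x4 + 0.68x5 s.t.:
  0.04x1 + 0.21x2 + 0.34x4 + 0.15x5 ≥ 0.22   (nitrogen)
  0.2x1 ≥ 0.29   (phosphorus (P₂O₅))
  0.51x3 ≥ 0.7   (potassium (K₂O))
  x1, x2, x3, x4, x5 ≥ 0.
The optimal basis is {bone meal, potassium sulfate, ammonium nitrate}; ammonium sulfate, calcium nitrate drop out. The nitrogen, phosphorus (P₂O₅), potassium (K₂O) requirements are met with equality.
That vertex is x1 = 1.45, x3 = 1.373, x4 = 0.4765.
Cost = 0.85·1.45 + 1.19·1.373 + 0.62·0.4765 = 3.1618.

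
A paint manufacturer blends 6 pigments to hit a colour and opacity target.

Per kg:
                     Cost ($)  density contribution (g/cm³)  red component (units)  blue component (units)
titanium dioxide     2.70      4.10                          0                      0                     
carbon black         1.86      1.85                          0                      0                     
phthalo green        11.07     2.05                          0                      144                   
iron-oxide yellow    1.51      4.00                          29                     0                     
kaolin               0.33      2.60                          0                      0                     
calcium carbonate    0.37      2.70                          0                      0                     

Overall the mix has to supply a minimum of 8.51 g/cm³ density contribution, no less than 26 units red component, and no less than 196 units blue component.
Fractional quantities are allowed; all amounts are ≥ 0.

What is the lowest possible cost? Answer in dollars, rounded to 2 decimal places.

$16.69

Let x1 = kg of titanium dioxide, x2 = kg of carbon black, x3 = kg of phthalo green, x4 = kg of iron-oxide yellow, x5 = kg of kaolin, x6 = kg of calcium carbonate.
min 2.7x1 + 1.86x2 + 11.07x3 + 1.51x4 + 0.33x5 + 0.37x6 subject to:
  4.1x1 + 1.85x2 + 2.05x3 + 4x4 + 2.6x5 + 2.7x6 ≥ 8.51   (density contribution)
  29x4 ≥ 26   (red component)
  144x3 ≥ 196   (blue component)
  x1, x2, x3, x4, x5, x6 ≥ 0.
The minimum-cost mix takes nothing from titanium dioxide, carbon black, calcium carbonate — only phthalo green, iron-oxide yellow, kaolin. The density contribution, red component, blue component requirements are met with equality.
Solving gives x3 = 1.361, x4 = 0.8966, x5 = 0.8206.
Cost = 11.07·1.361 + 1.51·0.8966 + 0.33·0.8206 = 16.6909.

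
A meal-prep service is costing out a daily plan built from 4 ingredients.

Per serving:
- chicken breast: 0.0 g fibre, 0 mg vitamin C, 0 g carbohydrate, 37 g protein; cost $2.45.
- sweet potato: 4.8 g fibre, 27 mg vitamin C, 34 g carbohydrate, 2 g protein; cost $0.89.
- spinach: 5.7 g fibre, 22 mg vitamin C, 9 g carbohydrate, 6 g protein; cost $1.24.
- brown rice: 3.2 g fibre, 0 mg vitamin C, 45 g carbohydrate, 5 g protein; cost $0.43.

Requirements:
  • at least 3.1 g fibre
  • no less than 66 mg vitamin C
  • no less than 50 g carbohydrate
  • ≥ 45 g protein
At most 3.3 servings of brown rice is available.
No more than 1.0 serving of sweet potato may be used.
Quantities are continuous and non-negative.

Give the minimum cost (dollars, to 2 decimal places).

Let x1 = servings of chicken breast, x2 = servings of sweet potato, x3 = servings of spinach, x4 = servings of brown rice.
Minimise 2.45x1 + 0.89x2 + 1.24x3 + 0.43x4 s.t.:
  4.8x2 + 5.7x3 + 3.2x4 ≥ 3.1   (fibre)
  27x2 + 22x3 ≥ 66   (vitamin C)
  34x2 + 9x3 + 45x4 ≥ 50   (carbohydrate)
  37x1 + 2x2 + 6x3 + 5x4 ≥ 45   (protein)
  x4 ≤ 3.3
  x2 ≤ 1
  x1, x2, x3, x4 ≥ 0.
The optimal mix uses every input. There the vitamin C, carbohydrate, protein, the sweet potato cap constraints are tight.
So chicken breast = 0.8746 servings, sweet potato = 1 serving, spinach = 1.773 servings, brown rice = 0.00101 servings.
Hence cost = 2.45·0.8746 + 0.89·1 + 1.24·1.773 + 0.43·0.00101 = $5.2317.

$5.23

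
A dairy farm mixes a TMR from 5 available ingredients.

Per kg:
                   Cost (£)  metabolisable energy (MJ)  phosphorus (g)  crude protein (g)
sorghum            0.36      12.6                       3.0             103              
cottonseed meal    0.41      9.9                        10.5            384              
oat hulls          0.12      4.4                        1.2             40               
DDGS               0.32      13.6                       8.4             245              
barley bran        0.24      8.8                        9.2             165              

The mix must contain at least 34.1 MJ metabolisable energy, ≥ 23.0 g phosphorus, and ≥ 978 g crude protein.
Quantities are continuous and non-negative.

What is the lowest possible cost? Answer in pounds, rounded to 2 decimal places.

Treat it as an LP. Let x1 = kg of sorghum, x2 = kg of cottonseed meal, x3 = kg of oat hulls, x4 = kg of DDGS, x5 = kg of barley bran.
Minimise 0.36x1 + 0.41x2 + 0.12x3 + 0.32x4 + 0.24x5 subject to:
  12.6x1 + 9.9x2 + 4.4x3 + 13.6x4 + 8.8x5 ≥ 34.1   (metabolisable energy)
  3x1 + 10.5x2 + 1.2x3 + 8.4x4 + 9.2x5 ≥ 23   (phosphorus)
  103x1 + 384x2 + 40x3 + 245x4 + 165x5 ≥ 978   (crude protein)
  x1, x2, x3, x4, x5 ≥ 0.
At the optimum only cottonseed meal, DDGS are positive (sorghum, oat hulls, barley bran = 0). Binding constraints: metabolisable energy and crude protein.
Solving gives x2 = 1.768, x4 = 1.22.
Objective = 0.41·1.768 + 0.32·1.22 = 1.1153.

£1.12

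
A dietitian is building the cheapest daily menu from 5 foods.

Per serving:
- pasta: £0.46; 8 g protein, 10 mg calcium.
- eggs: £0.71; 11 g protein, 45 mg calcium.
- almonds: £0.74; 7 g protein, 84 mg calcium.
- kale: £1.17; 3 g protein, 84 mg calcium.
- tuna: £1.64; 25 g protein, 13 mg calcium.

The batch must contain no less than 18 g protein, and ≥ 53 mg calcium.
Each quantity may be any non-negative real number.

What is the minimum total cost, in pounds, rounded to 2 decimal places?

Let x1 = servings of pasta, x2 = servings of eggs, x3 = servings of almonds, x4 = servings of kale, x5 = servings of tuna.
Minimize 0.46x1 + 0.71x2 + 0.74x3 + 1.17x4 + 1.64x5 s.t.:
  8x1 + 11x2 + 7x3 + 3x4 + 25x5 ≥ 18   (protein)
  10x1 + 45x2 + 84x3 + 84x4 + 13x5 ≥ 53   (calcium)
  x1, x2, x3, x4, x5 ≥ 0.
At the optimum only pasta, eggs are positive (almonds, kale, tuna = 0). Binding constraints: protein and calcium.
So pasta = 0.908 servings, eggs = 0.976 servings.
Cost = 0.46·0.908 + 0.71·0.976 = 1.1106.

£1.11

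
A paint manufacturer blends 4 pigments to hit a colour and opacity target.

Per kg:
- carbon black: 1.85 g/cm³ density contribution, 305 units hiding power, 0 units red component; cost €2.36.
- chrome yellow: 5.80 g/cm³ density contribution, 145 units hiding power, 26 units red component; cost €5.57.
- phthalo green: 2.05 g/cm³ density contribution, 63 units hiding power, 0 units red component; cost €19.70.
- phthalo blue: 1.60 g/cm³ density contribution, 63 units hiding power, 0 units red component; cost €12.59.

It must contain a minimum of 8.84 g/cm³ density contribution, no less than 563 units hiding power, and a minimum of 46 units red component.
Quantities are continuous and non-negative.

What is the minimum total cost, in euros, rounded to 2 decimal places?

Let x1 = kg of carbon black, x2 = kg of chrome yellow, x3 = kg of phthalo green, x4 = kg of phthalo blue.
Minimise 2.36x1 + 5.57x2 + 19.7x3 + 12.59x4 with:
  1.85x1 + 5.8x2 + 2.05x3 + 1.6x4 ≥ 8.84   (density contribution)
  305x1 + 145x2 + 63x3 + 63x4 ≥ 563   (hiding power)
  26x2 ≥ 46   (red component)
  x1, x2, x3, x4 ≥ 0.
The optimal basis is {carbon black, chrome yellow}; phthalo green, phthalo blue drop out. There the hiding power and red component constraints are tight.
Solving gives x1 = 1.005, x2 = 1.769.
Total cost: 2.36·1.005 + 5.57·1.769 = 12.2251.

€12.23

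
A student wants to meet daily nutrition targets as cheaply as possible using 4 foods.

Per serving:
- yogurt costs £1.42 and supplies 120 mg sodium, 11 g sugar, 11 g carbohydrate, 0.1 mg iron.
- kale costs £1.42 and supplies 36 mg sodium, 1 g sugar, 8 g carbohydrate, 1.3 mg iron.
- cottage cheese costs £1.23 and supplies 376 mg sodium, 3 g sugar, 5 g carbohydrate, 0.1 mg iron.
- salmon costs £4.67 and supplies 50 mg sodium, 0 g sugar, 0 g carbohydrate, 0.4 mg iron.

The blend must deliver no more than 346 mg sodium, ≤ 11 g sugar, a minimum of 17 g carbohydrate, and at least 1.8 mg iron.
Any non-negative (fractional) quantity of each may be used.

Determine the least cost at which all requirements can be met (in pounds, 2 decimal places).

£2.71

This is a linear program. Let x1 = servings of yogurt, x2 = servings of kale, x3 = servings of cottage cheese, x4 = servings of salmon.
Minimize 1.42x1 + 1.42x2 + 1.23x3 + 4.67x4 with:
  120x1 + 36x2 + 376x3 + 50x4 ≤ 346   (sodium)
  11x1 + 1x2 + 3x3 ≤ 11   (sugar)
  11x1 + 8x2 + 5x3 ≥ 17   (carbohydrate)
  0.1x1 + 1.3x2 + 0.1x3 + 0.4x4 ≥ 1.8   (iron)
  x1, x2, x3, x4 ≥ 0.
The minimum-cost mix takes nothing from cottage cheese, salmon — only yogurt, kale. There the carbohydrate and iron constraints are tight.
Optimal quantities: yogurt = 0.5704 servings, kale = 1.341 servings.
Cost = 1.42·0.5704 + 1.42·1.341 = 2.7142.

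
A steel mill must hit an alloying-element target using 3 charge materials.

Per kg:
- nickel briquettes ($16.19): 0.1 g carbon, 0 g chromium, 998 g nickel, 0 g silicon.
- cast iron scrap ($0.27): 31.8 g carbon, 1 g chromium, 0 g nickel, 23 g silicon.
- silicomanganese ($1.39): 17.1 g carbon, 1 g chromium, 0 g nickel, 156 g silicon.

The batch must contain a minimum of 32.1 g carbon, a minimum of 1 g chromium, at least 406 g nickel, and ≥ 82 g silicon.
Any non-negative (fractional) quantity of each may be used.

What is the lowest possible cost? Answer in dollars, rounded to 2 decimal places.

$7.37

Treat it as an LP. Let x1 = kg of nickel briquettes, x2 = kg of cast iron scrap, x3 = kg of silicomanganese.
Minimise 16.19x1 + 0.27x2 + 1.39x3 s.t.:
  0.1x1 + 31.8x2 + 17.1x3 ≥ 32.1   (carbon)
  1x2 + 1x3 ≥ 1   (chromium)
  998x1 ≥ 406   (nickel)
  23x2 + 156x3 ≥ 82   (silicon)
  x1, x2, x3 ≥ 0.
All 3 inputs are positive at the optimum. There the carbon, nickel, silicon constraints are tight.
That vertex is x1 = 0.4068, x2 = 0.788, x3 = 0.4095.
Cost = 16.19·0.4068 + 0.27·0.788 + 1.39·0.4095 = 7.3681.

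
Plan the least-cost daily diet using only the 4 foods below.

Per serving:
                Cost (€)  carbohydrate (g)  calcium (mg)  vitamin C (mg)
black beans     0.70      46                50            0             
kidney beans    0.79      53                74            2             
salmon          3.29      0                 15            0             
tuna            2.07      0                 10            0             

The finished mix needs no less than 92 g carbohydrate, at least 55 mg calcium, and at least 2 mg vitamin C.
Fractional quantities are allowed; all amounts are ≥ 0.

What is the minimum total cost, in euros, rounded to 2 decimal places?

€1.37

Let x1 = servings of black beans, x2 = servings of kidney beans, x3 = servings of salmon, x4 = servings of tuna.
Minimize 0.7x1 + 0.79x2 + 3.29x3 + 2.07x4 subject to:
  46x1 + 53x2 ≥ 92   (carbohydrate)
  50x1 + 74x2 + 15x3 + 10x4 ≥ 55   (calcium)
  2x2 ≥ 2   (vitamin C)
  x1, x2, x3, x4 ≥ 0.
The optimal basis is {kidney beans}; black beans, salmon, tuna drop out. The carbohydrate requirement is met with equality.
So kidney beans = 1.736 servings.
Total cost: 0.79·1.736 = 1.3714.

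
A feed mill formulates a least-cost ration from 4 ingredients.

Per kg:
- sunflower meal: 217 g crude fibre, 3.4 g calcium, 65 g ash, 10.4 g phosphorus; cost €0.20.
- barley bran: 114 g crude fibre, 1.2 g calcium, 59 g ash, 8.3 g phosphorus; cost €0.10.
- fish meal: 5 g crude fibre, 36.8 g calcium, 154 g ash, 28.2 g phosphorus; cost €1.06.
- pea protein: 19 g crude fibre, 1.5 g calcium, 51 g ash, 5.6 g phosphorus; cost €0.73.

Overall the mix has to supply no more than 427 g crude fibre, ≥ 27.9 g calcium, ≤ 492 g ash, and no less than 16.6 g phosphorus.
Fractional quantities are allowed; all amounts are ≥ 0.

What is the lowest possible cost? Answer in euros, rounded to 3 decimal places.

Let x1 = kg of sunflower meal, x2 = kg of barley bran, x3 = kg of fish meal, x4 = kg of pea protein.
min 0.2x1 + 0.1x2 + 1.06x3 + 0.73x4 with:
  217x1 + 114x2 + 5x3 + 19x4 ≤ 427   (crude fibre)
  3.4x1 + 1.2x2 + 36.8x3 + 1.5x4 ≥ 27.9   (calcium)
  65x1 + 59x2 + 154x3 + 51x4 ≤ 492   (ash)
  10.4x1 + 8.3x2 + 28.2x3 + 5.6x4 ≥ 16.6   (phosphorus)
  x1, x2, x3, x4 ≥ 0.
The cheapest feasible vertex uses only fish meal; sunflower meal, barley bran, pea protein are not used. The calcium requirement is met with equality.
So fish meal = 0.7582 kg.
Objective = 1.06·0.7582 = 0.80369.

€0.804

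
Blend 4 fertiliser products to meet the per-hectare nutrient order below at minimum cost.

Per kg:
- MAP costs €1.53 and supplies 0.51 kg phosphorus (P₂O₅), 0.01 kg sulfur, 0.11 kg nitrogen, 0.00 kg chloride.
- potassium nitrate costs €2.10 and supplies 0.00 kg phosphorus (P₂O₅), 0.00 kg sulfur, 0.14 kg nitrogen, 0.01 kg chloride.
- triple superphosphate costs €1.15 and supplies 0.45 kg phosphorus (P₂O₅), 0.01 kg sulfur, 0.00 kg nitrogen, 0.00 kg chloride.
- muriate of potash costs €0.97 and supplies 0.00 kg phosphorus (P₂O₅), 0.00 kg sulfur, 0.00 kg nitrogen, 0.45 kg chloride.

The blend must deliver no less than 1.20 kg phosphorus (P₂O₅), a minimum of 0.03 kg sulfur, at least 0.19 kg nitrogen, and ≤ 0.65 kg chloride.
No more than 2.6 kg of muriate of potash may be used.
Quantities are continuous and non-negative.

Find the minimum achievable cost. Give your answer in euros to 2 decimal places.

€4.11

Treat it as an LP. Let x1 = kg of MAP, x2 = kg of potassium nitrate, x3 = kg of triple superphosphate, x4 = kg of muriate of potash.
min 1.53x1 + 2.1x2 + 1.15x3 + 0.97x4 s.t.:
  0.51x1 + 0.45x3 ≥ 1.2   (phosphorus (P₂O₅))
  0.01x1 + 0.01x3 ≥ 0.03   (sulfur)
  0.11x1 + 0.14x2 ≥ 0.19   (nitrogen)
  0.01x2 + 0.45x4 ≤ 0.65   (chloride)
  x4 ≤ 2.6
  x1, x2, x3, x4 ≥ 0.
The optimal basis is {MAP, triple superphosphate}; potassium nitrate, muriate of potash drop out. The sulfur and nitrogen requirements are met with equality.
Solving gives x1 = 1.727, x3 = 1.273.
Hence cost = 1.53·1.727 + 1.15·1.273 = €4.1063.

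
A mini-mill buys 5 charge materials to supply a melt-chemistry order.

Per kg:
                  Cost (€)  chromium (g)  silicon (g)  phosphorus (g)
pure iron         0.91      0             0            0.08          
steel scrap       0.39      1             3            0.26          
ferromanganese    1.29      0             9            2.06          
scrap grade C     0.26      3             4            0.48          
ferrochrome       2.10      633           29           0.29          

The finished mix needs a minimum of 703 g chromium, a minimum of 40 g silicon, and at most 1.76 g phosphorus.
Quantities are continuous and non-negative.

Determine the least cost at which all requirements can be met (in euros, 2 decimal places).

Set it up as a linear program. Let x1 = kg of pure iron, x2 = kg of steel scrap, x3 = kg of ferromanganese, x4 = kg of scrap grade C, x5 = kg of ferrochrome.
min 0.91x1 + 0.39x2 + 1.29x3 + 0.26x4 + 2.1x5 with:
  1x2 + 3x4 + 633x5 ≥ 703   (chromium)
  3x2 + 9x3 + 4x4 + 29x5 ≥ 40   (silicon)
  0.08x1 + 0.26x2 + 2.06x3 + 0.48x4 + 0.29x5 ≤ 1.76   (phosphorus)
  x1, x2, x3, x4, x5 ≥ 0.
At the optimum only scrap grade C, ferrochrome are positive (pure iron, steel scrap, ferromanganese = 0). Binding constraints: chromium and silicon.
So scrap grade C = 2.018 kg, ferrochrome = 1.101 kg.
Total cost: 0.26·2.018 + 2.1·1.101 = 2.8368.

€2.84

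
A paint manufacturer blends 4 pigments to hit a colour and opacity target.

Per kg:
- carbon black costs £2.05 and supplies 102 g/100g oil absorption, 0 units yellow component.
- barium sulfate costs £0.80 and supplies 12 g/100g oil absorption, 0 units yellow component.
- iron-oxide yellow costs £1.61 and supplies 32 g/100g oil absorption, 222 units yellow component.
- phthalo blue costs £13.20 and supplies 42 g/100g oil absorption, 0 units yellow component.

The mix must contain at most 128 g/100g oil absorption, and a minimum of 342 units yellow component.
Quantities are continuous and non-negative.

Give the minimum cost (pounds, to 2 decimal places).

£2.48

Let x1 = kg of carbon black, x2 = kg of barium sulfate, x3 = kg of iron-oxide yellow, x4 = kg of phthalo blue.
min 2.05x1 + 0.8x2 + 1.61x3 + 13.2x4 with:
  102x1 + 12x2 + 32x3 + 42x4 ≤ 128   (oil absorption)
  222x3 ≥ 342   (yellow component)
  x1, x2, x3, x4 ≥ 0.
The minimum-cost mix takes nothing from carbon black, barium sulfate, phthalo blue — only iron-oxide yellow. There the yellow component constraint is tight.
That vertex is x3 = 1.541.
Total cost: 1.61·1.541 = 2.4810.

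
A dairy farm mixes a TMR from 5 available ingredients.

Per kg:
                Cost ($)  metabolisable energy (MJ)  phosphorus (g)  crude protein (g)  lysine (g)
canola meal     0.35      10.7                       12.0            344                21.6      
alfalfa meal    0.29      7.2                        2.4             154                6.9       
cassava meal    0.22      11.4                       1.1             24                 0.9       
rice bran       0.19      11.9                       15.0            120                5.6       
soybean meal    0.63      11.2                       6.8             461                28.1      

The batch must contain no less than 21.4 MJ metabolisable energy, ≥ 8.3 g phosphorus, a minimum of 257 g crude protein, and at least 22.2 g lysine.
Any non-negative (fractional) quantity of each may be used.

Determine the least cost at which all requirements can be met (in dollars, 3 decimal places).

Let x1 = kg of canola meal, x2 = kg of alfalfa meal, x3 = kg of cassava meal, x4 = kg of rice bran, x5 = kg of soybean meal.
Minimise 0.35x1 + 0.29x2 + 0.22x3 + 0.19x4 + 0.63x5 s.t.:
  10.7x1 + 7.2x2 + 11.4x3 + 11.9x4 + 11.2x5 ≥ 21.4   (metabolisable energy)
  12x1 + 2.4x2 + 1.1x3 + 15x4 + 6.8x5 ≥ 8.3   (phosphorus)
  344x1 + 154x2 + 24x3 + 120x4 + 461x5 ≥ 257   (crude protein)
  21.6x1 + 6.9x2 + 0.9x3 + 5.6x4 + 28.1x5 ≥ 22.2   (lysine)
  x1, x2, x3, x4, x5 ≥ 0.
At the optimum only canola meal, rice bran are positive (alfalfa meal, cassava meal, soybean meal = 0). Binding constraints: metabolisable energy and lysine.
So canola meal = 0.7322 kg, rice bran = 1.14 kg.
Hence cost = 0.35·0.7322 + 0.19·1.14 = $0.47287.

$0.473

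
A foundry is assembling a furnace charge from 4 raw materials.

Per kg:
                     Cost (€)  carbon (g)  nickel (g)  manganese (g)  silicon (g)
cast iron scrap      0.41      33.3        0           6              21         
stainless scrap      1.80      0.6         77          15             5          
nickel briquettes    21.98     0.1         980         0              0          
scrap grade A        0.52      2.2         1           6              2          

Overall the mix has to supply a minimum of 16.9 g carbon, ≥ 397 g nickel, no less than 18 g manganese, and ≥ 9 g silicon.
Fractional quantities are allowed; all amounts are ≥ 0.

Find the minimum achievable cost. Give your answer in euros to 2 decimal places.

€9.18

This is a linear program. Let x1 = kg of cast iron scrap, x2 = kg of stainless scrap, x3 = kg of nickel briquettes, x4 = kg of scrap grade A.
min 0.41x1 + 1.8x2 + 21.98x3 + 0.52x4 s.t.:
  33.3x1 + 0.6x2 + 0.1x3 + 2.2x4 ≥ 16.9   (carbon)
  77x2 + 980x3 + 1x4 ≥ 397   (nickel)
  6x1 + 15x2 + 6x4 ≥ 18   (manganese)
  21x1 + 5x2 + 2x4 ≥ 9   (silicon)
  x1, x2, x3, x4 ≥ 0.
The minimum-cost mix takes nothing from scrap grade A — only cast iron scrap, stainless scrap, nickel briquettes. Binding constraints: carbon, nickel, manganese.
Solving gives x1 = 0.4884, x2 = 1.005, x3 = 0.3262.
Objective = 0.41·0.4884 + 1.8·1.005 + 21.98·0.3262 = 9.1791.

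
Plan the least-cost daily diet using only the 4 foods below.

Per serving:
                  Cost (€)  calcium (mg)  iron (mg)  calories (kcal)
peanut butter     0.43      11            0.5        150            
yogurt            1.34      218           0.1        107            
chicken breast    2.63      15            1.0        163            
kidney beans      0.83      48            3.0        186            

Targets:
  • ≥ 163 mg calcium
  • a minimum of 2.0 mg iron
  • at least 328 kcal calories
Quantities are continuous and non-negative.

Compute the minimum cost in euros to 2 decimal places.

Set it up as a linear program. Let x1 = servings of peanut butter, x2 = servings of yogurt, x3 = servings of chicken breast, x4 = servings of kidney beans.
Minimise 0.43x1 + 1.34x2 + 2.63x3 + 0.83x4 with:
  11x1 + 218x2 + 15x3 + 48x4 ≥ 163   (calcium)
  0.5x1 + 0.1x2 + 1x3 + 3x4 ≥ 2   (iron)
  150x1 + 107x2 + 163x3 + 186x4 ≥ 328   (calories)
  x1, x2, x3, x4 ≥ 0.
The optimal basis is {peanut butter, yogurt, kidney beans}; chicken breast drops out. There the calcium, iron, calories constraints are tight.
That vertex is x1 = 1.216, x2 = 0.5885, x4 = 0.4444.
Objective = 0.43·1.216 + 1.34·0.5885 + 0.83·0.4444 = 1.6803.

€1.68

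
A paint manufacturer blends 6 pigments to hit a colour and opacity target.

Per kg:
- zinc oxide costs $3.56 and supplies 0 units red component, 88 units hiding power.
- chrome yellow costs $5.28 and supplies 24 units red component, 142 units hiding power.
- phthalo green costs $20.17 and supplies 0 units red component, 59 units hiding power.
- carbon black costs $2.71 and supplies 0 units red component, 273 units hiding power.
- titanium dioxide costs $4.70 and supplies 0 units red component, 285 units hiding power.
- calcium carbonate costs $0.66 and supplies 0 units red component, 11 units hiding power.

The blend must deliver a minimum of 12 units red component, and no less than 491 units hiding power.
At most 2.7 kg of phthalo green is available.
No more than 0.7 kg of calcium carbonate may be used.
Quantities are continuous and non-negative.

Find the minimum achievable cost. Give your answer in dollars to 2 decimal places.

Let x1 = kg of zinc oxide, x2 = kg of chrome yellow, x3 = kg of phthalo green, x4 = kg of carbon black, x5 = kg of titanium dioxide, x6 = kg of calcium carbonate.
min 3.56x1 + 5.28x2 + 20.17x3 + 2.71x4 + 4.7x5 + 0.66x6 subject to:
  24x2 ≥ 12   (red component)
  88x1 + 142x2 + 59x3 + 273x4 + 285x5 + 11x6 ≥ 491   (hiding power)
  x3 ≤ 2.7
  x6 ≤ 0.7
  x1, x2, x3, x4, x5, x6 ≥ 0.
The cheapest feasible vertex uses only chrome yellow, carbon black; zinc oxide, phthalo green, titanium dioxide, calcium carbonate are not used. Binding constraints: red component and hiding power.
Solving gives x2 = 0.5, x4 = 1.538.
Hence cost = 5.28·0.5 + 2.71·1.538 = $6.8080.

$6.81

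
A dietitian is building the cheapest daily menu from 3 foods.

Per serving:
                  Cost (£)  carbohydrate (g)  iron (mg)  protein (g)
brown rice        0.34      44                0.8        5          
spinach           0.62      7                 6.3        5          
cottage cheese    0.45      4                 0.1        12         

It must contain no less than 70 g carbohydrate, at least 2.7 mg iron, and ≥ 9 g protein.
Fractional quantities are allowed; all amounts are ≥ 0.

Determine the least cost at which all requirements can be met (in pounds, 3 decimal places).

Set it up as a linear program. Let x1 = servings of brown rice, x2 = servings of spinach, x3 = servings of cottage cheese.
Minimize 0.34x1 + 0.62x2 + 0.45x3 with:
  44x1 + 7x2 + 4x3 ≥ 70   (carbohydrate)
  0.8x1 + 6.3x2 + 0.1x3 ≥ 2.7   (iron)
  5x1 + 5x2 + 12x3 ≥ 9   (protein)
  x1, x2, x3 ≥ 0.
All 3 inputs are positive at the optimum. Binding constraints: carbohydrate, iron, protein.
Solving gives x1 = 1.5536, x2 = 0.23119, x3 = 0.0063564.
Cost = 0.34·1.5536 + 0.62·0.23119 + 0.45·0.0063564 = 0.67442.

£0.674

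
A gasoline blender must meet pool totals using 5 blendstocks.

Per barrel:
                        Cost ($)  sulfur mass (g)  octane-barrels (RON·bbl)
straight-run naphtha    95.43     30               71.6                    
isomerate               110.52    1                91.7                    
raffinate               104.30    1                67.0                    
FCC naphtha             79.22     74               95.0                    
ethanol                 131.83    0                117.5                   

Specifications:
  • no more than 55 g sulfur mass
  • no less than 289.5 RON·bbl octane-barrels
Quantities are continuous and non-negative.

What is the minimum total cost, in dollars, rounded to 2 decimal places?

Let x1 = barrels of straight-run naphtha, x2 = barrels of isomerate, x3 = barrels of raffinate, x4 = barrels of FCC naphtha, x5 = barrels of ethanol.
Minimize 95.43x1 + 110.52x2 + 104.3x3 + 79.22x4 + 131.83x5 s.t.:
  30x1 + 1x2 + 1x3 + 74x4 ≤ 55   (sulfur mass)
  71.6x1 + 91.7x2 + 67x3 + 95x4 + 117.5x5 ≥ 289.5   (octane-barrels)
  x1, x2, x3, x4, x5 ≥ 0.
At the optimum only FCC naphtha, ethanol are positive (straight-run naphtha, isomerate, raffinate = 0). Binding constraints: sulfur mass and octane-barrels.
So FCC naphtha = 0.74324 barrels, ethanol = 1.8629 barrels.
Hence cost = 79.22·0.74324 + 131.83·1.8629 = $304.4656.

$304.47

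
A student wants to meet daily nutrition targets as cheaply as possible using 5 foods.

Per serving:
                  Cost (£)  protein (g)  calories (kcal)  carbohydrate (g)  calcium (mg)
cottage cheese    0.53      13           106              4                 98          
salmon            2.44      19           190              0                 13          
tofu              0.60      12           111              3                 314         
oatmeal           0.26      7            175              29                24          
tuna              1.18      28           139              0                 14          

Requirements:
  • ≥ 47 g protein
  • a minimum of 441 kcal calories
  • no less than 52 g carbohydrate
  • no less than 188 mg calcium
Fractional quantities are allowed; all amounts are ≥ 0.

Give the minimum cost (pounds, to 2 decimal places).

Set it up as a linear program. Let x1 = servings of cottage cheese, x2 = servings of salmon, x3 = servings of tofu, x4 = servings of oatmeal, x5 = servings of tuna.
Minimise 0.53x1 + 2.44x2 + 0.6x3 + 0.26x4 + 1.18x5 s.t.:
  13x1 + 19x2 + 12x3 + 7x4 + 28x5 ≥ 47   (protein)
  106x1 + 190x2 + 111x3 + 175x4 + 139x5 ≥ 441   (calories)
  4x1 + 3x3 + 29x4 ≥ 52   (carbohydrate)
  98x1 + 13x2 + 314x3 + 24x4 + 14x5 ≥ 188   (calcium)
  x1, x2, x3, x4, x5 ≥ 0.
At the optimum only tofu, oatmeal are positive (cottage cheese, salmon, tuna = 0). There the protein and calcium constraints are tight.
Optimal quantities: tofu = 0.09843 servings, oatmeal = 6.546 servings.
Objective = 0.6·0.09843 + 0.26·6.546 = 1.7610.

£1.76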